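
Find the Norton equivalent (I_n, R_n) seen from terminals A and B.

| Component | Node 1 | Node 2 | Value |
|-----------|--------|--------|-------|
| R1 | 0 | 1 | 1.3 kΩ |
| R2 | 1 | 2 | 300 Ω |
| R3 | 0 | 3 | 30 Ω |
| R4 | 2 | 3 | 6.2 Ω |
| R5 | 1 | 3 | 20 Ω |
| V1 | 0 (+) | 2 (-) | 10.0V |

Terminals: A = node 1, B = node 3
Find the Thévenin equivalent first; then I_n = V_th/R_th and R_n = R_th.
Step 1 — V_th is the open-circuit voltage V_A - V_B (nothing connected across the terminals).
Nodal analysis, taking node 2 as the 0 V reference.
Source V1 fixes V_0 = 10 V.
KCL at each unknown node (sum of currents leaving = 0; resistances in Ω):
  Node 1: (V_1 - 10)/1300 + (V_1 - 0)/300 + (V_1 - V_3)/20 = 0
  Node 3: (V_3 - 10)/30 + (V_3 - 0)/6.2 + (V_3 - V_1)/20 = 0
Collecting terms (coefficients in siemens):
  0.0541·V_1 - 0.05·V_3 = 0.007692
  0.2446·V_3 - 0.05·V_1 = 0.3333
Determinant D = (0.0541)(0.2446) - (-0.05)(-0.05) = 0.01073
V_1 = [(0.007692)(0.2446) - (-0.05)(0.3333)]/D = 1.728 V
V_3 = [(0.0541)(0.3333) - (0.007692)(-0.05)]/D = 1.716 V
V_th = V_1 - V_3 = 1.728 - 1.716 = 0.01207 V
Step 2 — R_th: zero the source — replace V1 by a short circuit (node 2 merges into node 0) — and find the resistance seen between A (node 1) and B (node 3).
Reduce the network between node 1 (A) and node 3 (B) by series/parallel combination:
  Rp1 = R1 ‖ R2 (parallel, both between nodes 0 and 1) = 1/(1/1300 + 1/300) = 243.8 Ω
  Rp2 = R3 ‖ R4 (parallel, both between nodes 0 and 3) = 1/(1/30 + 1/6.2) = 5.138 Ω
  Rs1 = Rp1 + Rp2 (series, joined only at node 0) = 243.8 + 5.138 = 248.9 Ω
  Rp3 = R5 ‖ Rs1 (parallel, both between nodes 1 and 3) = 1/(1/20 + 1/248.9) = 18.51 Ω
R_th = 18.51 Ω
I_n = V_th/R_th = 0.01207/18.51 = 0.0006521 A, and R_n = R_th = 18.51 Ω

Final answer: I_n = 0.0006521 A, R_n = 18.51 Ω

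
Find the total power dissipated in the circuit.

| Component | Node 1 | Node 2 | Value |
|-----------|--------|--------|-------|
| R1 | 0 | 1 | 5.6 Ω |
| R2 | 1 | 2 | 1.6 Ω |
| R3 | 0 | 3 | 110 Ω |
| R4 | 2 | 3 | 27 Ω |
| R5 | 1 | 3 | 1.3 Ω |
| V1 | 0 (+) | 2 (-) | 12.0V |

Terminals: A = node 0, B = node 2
Nodal analysis, taking node 2 as the 0 V reference.
Source V1 fixes V_0 = 12 V.
KCL at each unknown node (sum of currents leaving = 0; resistances in Ω):
  Node 1: (V_1 - 12)/5.6 + (V_1 - 0)/1.6 + (V_1 - V_3)/1.3 = 0
  Node 3: (V_3 - 12)/110 + (V_3 - 0)/27 + (V_3 - V_1)/1.3 = 0
Collecting terms (coefficients in siemens):
  1.573·V_1 - 0.7692·V_3 = 2.143
  0.8154·V_3 - 0.7692·V_1 = 0.1091
Determinant D = (1.573)(0.8154) - (-0.7692)(-0.7692) = 0.6907
V_1 = [(2.143)(0.8154) - (-0.7692)(0.1091)]/D = 2.651 V
V_3 = [(1.573)(0.1091) - (2.143)(-0.7692)]/D = 2.635 V
Power in each resistor, P = (ΔV)²/R:
  P_R1 = (12 - 2.651)²/5.6 = 15.61 W
  P_R2 = (2.651 - 0)²/1.6 = 4.393 W
  P_R3 = (12 - 2.635)²/110 = 0.7973 W
  P_R4 = (0 - 2.635)²/27 = 0.2572 W
  P_R5 = (2.651 - 2.635)²/1.3 = 0.0002017 W
P_total = P_R1 + P_R2 + P_R3 + P_R4 + P_R5 = 21.05 W

Final answer: 21.05 W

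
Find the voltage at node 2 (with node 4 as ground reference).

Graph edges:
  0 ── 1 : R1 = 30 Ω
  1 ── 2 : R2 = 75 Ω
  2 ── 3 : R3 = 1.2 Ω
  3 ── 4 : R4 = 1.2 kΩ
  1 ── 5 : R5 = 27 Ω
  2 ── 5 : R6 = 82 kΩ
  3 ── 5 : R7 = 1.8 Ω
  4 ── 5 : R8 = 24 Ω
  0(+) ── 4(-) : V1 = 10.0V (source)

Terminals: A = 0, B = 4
Nodal analysis, taking node 4 as the 0 V reference.
Source V1 fixes V_0 = 10 V.
KCL at each unknown node (sum of currents leaving = 0; resistances in Ω):
  Node 1: (V_1 - 10)/30 + (V_1 - V_2)/75 + (V_1 - V_5)/27 = 0
  Node 2: (V_2 - V_1)/75 + (V_2 - V_3)/1.2 + (V_2 - V_5)/82000 = 0
  Node 3: (V_3 - V_2)/1.2 + (V_3 - 0)/1200 + (V_3 - V_5)/1.8 = 0
  Node 5: (V_5 - V_1)/27 + (V_5 - V_2)/82000 + (V_5 - V_3)/1.8 + (V_5 - 0)/24 = 0
Collecting terms (coefficients in siemens):
  0.0837·V_1 - 0.01333·V_2 - 0.03704·V_5 = 0.3333
  0.8467·V_2 - 0.01333·V_1 - 0.8333·V_3 - 0.0000122·V_5 = 0
  1.39·V_3 - 0.8333·V_2 - 0.5556·V_5 = 0
  0.6343·V_5 - 0.03704·V_1 - 0.0000122·V_2 - 0.5556·V_3 = 0
Solving these 4 simultaneous equations (Gaussian elimination) gives:
  V_1 = 5.922 V, V_2 = 3.297 V, V_3 = 3.255 V, V_5 = 3.197 V
The requested potential is V_2 = 3.297 V.

Final answer: V_2 = 3.297 V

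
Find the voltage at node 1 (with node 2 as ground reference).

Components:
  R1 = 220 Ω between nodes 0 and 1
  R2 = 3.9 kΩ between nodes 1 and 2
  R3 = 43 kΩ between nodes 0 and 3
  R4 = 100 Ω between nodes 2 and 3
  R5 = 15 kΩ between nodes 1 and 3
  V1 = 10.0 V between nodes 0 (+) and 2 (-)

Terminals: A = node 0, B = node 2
Nodal analysis, taking node 2 as the 0 V reference.
Source V1 fixes V_0 = 10 V.
KCL at each unknown node (sum of currents leaving = 0; resistances in Ω):
  Node 1: (V_1 - 10)/220 + (V_1 - 0)/3900 + (V_1 - V_3)/15000 = 0
  Node 3: (V_3 - 10)/43000 + (V_3 - 0)/100 + (V_3 - V_1)/15000 = 0
Collecting terms (coefficients in siemens):
  0.004869·V_1 - 0.00006667·V_3 = 0.04545
  0.01009·V_3 - 0.00006667·V_1 = 0.0002326
Determinant D = (0.004869)(0.01009) - (-0.00006667)(-0.00006667) = 0.00004912
V_1 = [(0.04545)(0.01009) - (-0.00006667)(0.0002326)]/D = 9.338 V
V_3 = [(0.004869)(0.0002326) - (0.04545)(-0.00006667)]/D = 0.08474 V
The requested potential is V_1 = 9.338 V.

Final answer: V_1 = 9.338 V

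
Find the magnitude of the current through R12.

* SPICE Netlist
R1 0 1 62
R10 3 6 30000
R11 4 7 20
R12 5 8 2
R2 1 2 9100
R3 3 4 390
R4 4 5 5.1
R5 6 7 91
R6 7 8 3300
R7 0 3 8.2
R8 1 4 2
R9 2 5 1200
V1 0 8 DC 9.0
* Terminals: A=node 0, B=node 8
Nodal analysis, taking node 8 as the 0 V reference.
Source V1 fixes V_0 = 9 V.
KCL at each unknown node (sum of currents leaving = 0; resistances in Ω):
  Node 1: (V_1 - 9)/62 + (V_1 - V_2)/9100 + (V_1 - V_4)/2 = 0
  Node 2: (V_2 - V_1)/9100 + (V_2 - V_5)/1200 = 0
  Node 3: (V_3 - V_4)/390 + (V_3 - 9)/8.2 + (V_3 - V_6)/30000 = 0
  Node 4: (V_4 - V_3)/390 + (V_4 - V_5)/5.1 + (V_4 - V_1)/2 + (V_4 - V_7)/20 = 0
  Node 5: (V_5 - V_4)/5.1 + (V_5 - V_2)/1200 + (V_5 - 0)/2 = 0
  Node 6: (V_6 - V_7)/91 + (V_6 - V_3)/30000 = 0
  Node 7: (V_7 - V_6)/91 + (V_7 - 0)/3300 + (V_7 - V_4)/20 = 0
Collecting terms (coefficients in siemens):
  0.5162·V_1 - 0.0001099·V_2 - 0.5·V_4 = 0.1452
  0.0009432·V_2 - 0.0001099·V_1 - 0.0008333·V_5 = 0
  0.1245·V_3 - 0.002564·V_4 - 0.00003333·V_6 = 1.098
  0.7486·V_4 - 0.5·V_1 - 0.002564·V_3 - 0.1961·V_5 - 0.05·V_7 = 0
  0.6969·V_5 - 0.0008333·V_2 - 0.1961·V_4 = 0
  0.01102·V_6 - 0.00003333·V_3 - 0.01099·V_7 = 0
  0.06129·V_7 - 0.05·V_4 - 0.01099·V_6 = 0
Solving these 7 simultaneous equations (Gaussian elimination) gives:
  V_1 = 1.275 V, V_2 = 0.404 V, V_3 = 8.834 V, V_4 = 1.026 V
  V_5 = 0.2891 V, V_6 = 1.049 V, V_7 = 1.025 V
I_R12 = (V_5 - V_8)/R12 = (0.2891 - 0)/2 = 0.1446 A
|I_R12| = 0.1446 A

Final answer: |I_R12| = 0.1446 A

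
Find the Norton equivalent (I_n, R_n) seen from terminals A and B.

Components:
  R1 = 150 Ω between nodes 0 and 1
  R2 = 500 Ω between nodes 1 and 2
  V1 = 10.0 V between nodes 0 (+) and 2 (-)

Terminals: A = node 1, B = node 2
Find the Thévenin equivalent first; then I_n = V_th/R_th and R_n = R_th.
Step 1 — V_th is the open-circuit voltage V_A - V_B (nothing connected across the terminals).
Nodal analysis, taking node 2 as the 0 V reference.
Source V1 fixes V_0 = 10 V.
KCL at each unknown node (sum of currents leaving = 0; resistances in Ω):
  Node 1: (V_1 - 10)/150 + (V_1 - 0)/500 = 0
Collecting terms: 0.008667 × V_1 = 0.06667  =>  V_1 = 7.692 V
V_th = V_1 - V_2 = 7.692 - 0 = 7.692 V
Step 2 — R_th: zero the source — replace V1 by a short circuit (node 2 merges into node 0) — and find the resistance seen between A (node 1) and B (node 0).
Reduce the network between node 1 (A) and node 0 (B) by series/parallel combination:
  Rp1 = R1 ‖ R2 (parallel, both between nodes 0 and 1) = 1/(1/150 + 1/500) = 115.4 Ω
R_th = 115.4 Ω
I_n = V_th/R_th = 7.692/115.4 = 0.06667 A, and R_n = R_th = 115.4 Ω

Final answer: I_n = 0.06667 A, R_n = 115.4 Ω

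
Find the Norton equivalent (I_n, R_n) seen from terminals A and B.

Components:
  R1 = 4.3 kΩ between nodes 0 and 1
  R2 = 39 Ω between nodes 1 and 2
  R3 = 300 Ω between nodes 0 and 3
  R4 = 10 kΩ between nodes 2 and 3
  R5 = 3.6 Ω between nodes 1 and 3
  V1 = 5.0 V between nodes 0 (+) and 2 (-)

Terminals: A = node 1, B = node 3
Find the Thévenin equivalent first; then I_n = V_th/R_th and R_n = R_th.
Step 1 — V_th is the open-circuit voltage V_A - V_B (nothing connected across the terminals).
Nodal analysis, taking node 2 as the 0 V reference.
Source V1 fixes V_0 = 5 V.
KCL at each unknown node (sum of currents leaving = 0; resistances in Ω):
  Node 1: (V_1 - 5)/4300 + (V_1 - 0)/39 + (V_1 - V_3)/3.6 = 0
  Node 3: (V_3 - 5)/300 + (V_3 - 0)/10000 + (V_3 - V_1)/3.6 = 0
Collecting terms (coefficients in siemens):
  0.3037·V_1 - 0.2778·V_3 = 0.001163
  0.2812·V_3 - 0.2778·V_1 = 0.01667
Determinant D = (0.3037)(0.2812) - (-0.2778)(-0.2778) = 0.00823
V_1 = [(0.001163)(0.2812) - (-0.2778)(0.01667)]/D = 0.6023 V
V_3 = [(0.3037)(0.01667) - (0.001163)(-0.2778)]/D = 0.6542 V
V_th = V_1 - V_3 = 0.6023 - 0.6542 = -0.05191 V
Step 2 — R_th: zero the source — replace V1 by a short circuit (node 2 merges into node 0) — and find the resistance seen between A (node 1) and B (node 3).
Reduce the network between node 1 (A) and node 3 (B) by series/parallel combination:
  Rp1 = R1 ‖ R2 (parallel, both between nodes 0 and 1) = 1/(1/4300 + 1/39) = 38.65 Ω
  Rp2 = R3 ‖ R4 (parallel, both between nodes 0 and 3) = 1/(1/300 + 1/10000) = 291.3 Ω
  Rs1 = Rp1 + Rp2 (series, joined only at node 0) = 38.65 + 291.3 = 329.9 Ω
  Rp3 = R5 ‖ Rs1 (parallel, both between nodes 1 and 3) = 1/(1/3.6 + 1/329.9) = 3.561 Ω
R_th = 3.561 Ω
I_n = V_th/R_th = -0.05191/3.561 = -0.01458 A, and R_n = R_th = 3.561 Ω

Final answer: I_n = -0.01458 A, R_n = 3.561 Ω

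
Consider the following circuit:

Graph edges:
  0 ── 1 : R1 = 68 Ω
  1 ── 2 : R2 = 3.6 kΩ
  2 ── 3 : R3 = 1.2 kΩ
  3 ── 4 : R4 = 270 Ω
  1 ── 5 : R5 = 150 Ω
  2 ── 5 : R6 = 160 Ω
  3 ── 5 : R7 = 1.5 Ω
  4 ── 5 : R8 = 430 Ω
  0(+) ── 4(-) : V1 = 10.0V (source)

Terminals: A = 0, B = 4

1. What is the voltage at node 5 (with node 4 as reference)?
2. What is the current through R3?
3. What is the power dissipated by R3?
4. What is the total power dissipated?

Nodal analysis, taking node 4 as the 0 V reference.
Source V1 fixes V_0 = 10 V.
KCL at each unknown node (sum of currents leaving = 0; resistances in Ω):
  Node 1: (V_1 - 10)/68 + (V_1 - V_2)/3600 + (V_1 - V_5)/150 = 0
  Node 2: (V_2 - V_1)/3600 + (V_2 - V_3)/1200 + (V_2 - V_5)/160 = 0
  Node 3: (V_3 - V_2)/1200 + (V_3 - 0)/270 + (V_3 - V_5)/1.5 = 0
  Node 5: (V_5 - V_1)/150 + (V_5 - V_2)/160 + (V_5 - V_3)/1.5 + (V_5 - 0)/430 = 0
Collecting terms (coefficients in siemens):
  0.02165·V_1 - 0.0002778·V_2 - 0.006667·V_5 = 0.1471
  0.007361·V_2 - 0.0002778·V_1 - 0.0008333·V_3 - 0.00625·V_5 = 0
  0.6712·V_3 - 0.0008333·V_2 - 0.6667·V_5 = 0
  0.6819·V_5 - 0.006667·V_1 - 0.00625·V_2 - 0.6667·V_3 = 0
Solving these 4 simultaneous equations (Gaussian elimination) gives:
  V_1 = 8.204 V, V_2 = 4.536 V, V_3 = 4.371 V, V_5 = 4.395 V
Part 1:
  Read off the nodal solution: V_5 = 4.395 V
Part 2:
  I_R3 = (V_2 - V_3)/R3 = (4.536 - 4.371)/1200 = 0.0001376 A
  Magnitude: I_R3 = 0.0001376 A
Part 3:
  I_R3 = (V_2 - V_3)/R3 = (4.536 - 4.371)/1200 = 0.0001376 A
  P_R3 = I_R3² × R3 = (0.0001376)² × 1200 = 0.00002271 W
Part 4:
  Power in each resistor, P = (ΔV)²/R:
    P_R1 = (10 - 8.204)²/68 = 0.04743 W
    P_R2 = (8.204 - 4.536)²/3600 = 0.003737 W
    P_R3 = (4.536 - 4.371)²/1200 = 0.00002271 W
    P_R4 = (4.371 - 0)²/270 = 0.07077 W
    P_R5 = (8.204 - 4.395)²/150 = 0.09671 W
    P_R6 = (4.536 - 4.395)²/160 = 0.0001243 W
    P_R7 = (4.371 - 4.395)²/1.5 = 0.0003865 W
    P_R8 = (0 - 4.395)²/430 = 0.04493 W
  P_total = P_R1 + P_R2 + P_R3 + P_R4 + P_R5 + P_R6 + P_R7 + P_R8 = 0.2641 W

Final answers:
1. V_5 = 4.395 V
2. I_R3 = 0.0001376 A
3. P_R3 = 2.271e-05 W
4. P_total = 0.2641 W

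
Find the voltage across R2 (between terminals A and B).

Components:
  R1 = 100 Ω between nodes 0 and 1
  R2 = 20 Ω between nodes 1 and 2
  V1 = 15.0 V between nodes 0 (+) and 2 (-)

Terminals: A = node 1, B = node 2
R1 and R2 are in series across V1 (node 0 → node 1 → node 2), and the output A–B is taken across R2, so this is a voltage divider.
Series current: I = V1/(R1 + R2) = 15/(100 + 20) = 15/120 = 0.125 A
V_R2 = I × R2 = V1 × R2/(R1 + R2) = 15 × 20/120 = 2.5 V

Final answer: 2.5 V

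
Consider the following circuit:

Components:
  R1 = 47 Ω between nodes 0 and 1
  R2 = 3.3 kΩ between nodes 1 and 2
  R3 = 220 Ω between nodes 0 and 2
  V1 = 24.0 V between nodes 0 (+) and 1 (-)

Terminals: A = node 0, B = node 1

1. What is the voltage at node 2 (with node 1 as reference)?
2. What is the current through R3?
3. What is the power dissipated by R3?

Nodal analysis, taking node 1 as the 0 V reference.
Source V1 fixes V_0 = 24 V.
KCL at each unknown node (sum of currents leaving = 0; resistances in Ω):
  Node 2: (V_2 - 0)/3300 + (V_2 - 24)/220 = 0
Collecting terms: 0.004848 × V_2 = 0.1091  =>  V_2 = 22.5 V
Part 1:
  Read off the nodal solution: V_2 = 22.5 V
Part 2:
  I_R3 = (V_0 - V_2)/R3 = (24 - 22.5)/220 = 0.006818 A
  Magnitude: I_R3 = 0.006818 A
Part 3:
  I_R3 = (V_0 - V_2)/R3 = (24 - 22.5)/220 = 0.006818 A
  P_R3 = I_R3² × R3 = (0.006818)² × 220 = 0.01023 W

Final answers:
1. V_2 = 22.5 V
2. I_R3 = 0.006818 A
3. P_R3 = 0.01023 W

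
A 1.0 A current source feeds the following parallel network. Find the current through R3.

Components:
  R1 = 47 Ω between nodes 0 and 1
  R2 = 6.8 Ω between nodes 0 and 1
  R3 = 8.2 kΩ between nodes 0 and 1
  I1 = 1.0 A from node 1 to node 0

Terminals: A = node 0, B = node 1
All resistors sit directly between nodes 0 and 1, so they are in parallel and share one voltage V; the full source current 1 A splits among them.
1/R_par = 1/47 + 1/6.8 + 1/8200 = 0.1685 S  =>  R_par = 5.936 Ω
V = I × R_par = 1 × 5.936 = 5.936 V
I_R3 = V/R3 = 5.936/8200 = 0.0007239 A

Final answer: 0.0007239 A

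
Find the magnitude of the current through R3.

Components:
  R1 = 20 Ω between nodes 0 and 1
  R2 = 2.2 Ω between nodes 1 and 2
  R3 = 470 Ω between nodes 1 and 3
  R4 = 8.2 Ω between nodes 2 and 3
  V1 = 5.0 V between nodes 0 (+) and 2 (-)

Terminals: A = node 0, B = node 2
Nodal analysis, taking node 2 as the 0 V reference.
Source V1 fixes V_0 = 5 V.
KCL at each unknown node (sum of currents leaving = 0; resistances in Ω):
  Node 1: (V_1 - 5)/20 + (V_1 - 0)/2.2 + (V_1 - V_3)/470 = 0
  Node 3: (V_3 - V_1)/470 + (V_3 - 0)/8.2 = 0
Collecting terms (coefficients in siemens):
  0.5067·V_1 - 0.002128·V_3 = 0.25
  0.1241·V_3 - 0.002128·V_1 = 0
Determinant D = (0.5067)(0.1241) - (-0.002128)(-0.002128) = 0.06286
V_1 = [(0.25)(0.1241) - (-0.002128)(0)]/D = 0.4935 V
V_3 = [(0.5067)(0) - (0.25)(-0.002128)]/D = 0.008462 V
I_R3 = (V_1 - V_3)/R3 = (0.4935 - 0.008462)/470 = 0.001032 A
|I_R3| = 0.001032 A

Final answer: |I_R3| = 0.001032 A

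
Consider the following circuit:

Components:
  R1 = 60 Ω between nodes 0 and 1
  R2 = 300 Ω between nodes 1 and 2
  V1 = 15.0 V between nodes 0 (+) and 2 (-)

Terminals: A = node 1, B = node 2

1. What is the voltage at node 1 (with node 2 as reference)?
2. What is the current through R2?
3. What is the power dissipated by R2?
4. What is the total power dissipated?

Nodal analysis, taking node 2 as the 0 V reference.
Source V1 fixes V_0 = 15 V.
KCL at each unknown node (sum of currents leaving = 0; resistances in Ω):
  Node 1: (V_1 - 15)/60 + (V_1 - 0)/300 = 0
Collecting terms: 0.02 × V_1 = 0.25  =>  V_1 = 12.5 V
Part 1:
  Read off the nodal solution: V_1 = 12.5 V
Part 2:
  I_R2 = (V_1 - V_2)/R2 = (12.5 - 0)/300 = 0.04167 A
  Magnitude: I_R2 = 0.04167 A
Part 3:
  I_R2 = (V_1 - V_2)/R2 = (12.5 - 0)/300 = 0.04167 A
  P_R2 = I_R2² × R2 = (0.04167)² × 300 = 0.5208 W
Part 4:
  Power in each resistor, P = (ΔV)²/R:
    P_R1 = (15 - 12.5)²/60 = 0.1042 W
    P_R2 = (12.5 - 0)²/300 = 0.5208 W
  P_total = P_R1 + P_R2 = 0.625 W

Final answers:
1. V_1 = 12.5 V
2. I_R2 = 0.04167 A
3. P_R2 = 0.5208 W
4. P_total = 0.625 W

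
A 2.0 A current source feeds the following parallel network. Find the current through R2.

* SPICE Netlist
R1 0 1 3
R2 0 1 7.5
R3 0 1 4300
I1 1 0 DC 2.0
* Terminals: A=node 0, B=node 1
All resistors sit directly between nodes 0 and 1, so they are in parallel and share one voltage V; the full source current 2 A splits among them.
1/R_par = 1/3 + 1/7.5 + 1/4300 = 0.4669 S  =>  R_par = 2.142 Ω
V = I × R_par = 2 × 2.142 = 4.284 V
I_R2 = V/R2 = 4.284/7.5 = 0.5711 A

Final answer: 0.5711 A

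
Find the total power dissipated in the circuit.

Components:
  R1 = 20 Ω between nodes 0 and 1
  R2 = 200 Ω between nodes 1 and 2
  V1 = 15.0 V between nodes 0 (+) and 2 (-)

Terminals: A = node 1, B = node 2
Nodal analysis, taking node 2 as the 0 V reference.
Source V1 fixes V_0 = 15 V.
KCL at each unknown node (sum of currents leaving = 0; resistances in Ω):
  Node 1: (V_1 - 15)/20 + (V_1 - 0)/200 = 0
Collecting terms: 0.055 × V_1 = 0.75  =>  V_1 = 13.64 V
Power in each resistor, P = (ΔV)²/R:
  P_R1 = (15 - 13.64)²/20 = 0.09298 W
  P_R2 = (13.64 - 0)²/200 = 0.9298 W
P_total = P_R1 + P_R2 = 1.023 W

Final answer: 1.023 W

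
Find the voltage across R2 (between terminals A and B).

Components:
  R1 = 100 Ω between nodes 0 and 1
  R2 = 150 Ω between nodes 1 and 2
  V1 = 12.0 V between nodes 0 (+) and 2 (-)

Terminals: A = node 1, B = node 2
R1 and R2 are in series across V1 (node 0 → node 1 → node 2), and the output A–B is taken across R2, so this is a voltage divider.
Series current: I = V1/(R1 + R2) = 12/(100 + 150) = 12/250 = 0.048 A
V_R2 = I × R2 = V1 × R2/(R1 + R2) = 12 × 150/250 = 7.2 V

Final answer: 7.2 V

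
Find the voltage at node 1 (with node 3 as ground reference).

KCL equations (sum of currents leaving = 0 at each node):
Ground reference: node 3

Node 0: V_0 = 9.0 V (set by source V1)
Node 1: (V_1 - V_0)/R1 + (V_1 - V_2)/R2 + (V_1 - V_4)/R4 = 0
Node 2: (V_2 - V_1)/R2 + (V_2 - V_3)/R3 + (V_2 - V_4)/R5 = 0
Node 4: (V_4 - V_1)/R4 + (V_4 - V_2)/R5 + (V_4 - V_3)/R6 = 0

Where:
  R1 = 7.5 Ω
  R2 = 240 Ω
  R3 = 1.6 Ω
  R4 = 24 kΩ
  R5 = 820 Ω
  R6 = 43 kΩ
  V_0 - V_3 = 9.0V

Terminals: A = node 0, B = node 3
Nodal analysis, taking node 3 as the 0 V reference.
Source V1 fixes V_0 = 9 V.
KCL at each unknown node (sum of currents leaving = 0; resistances in Ω):
  Node 1: (V_1 - 9)/7.5 + (V_1 - V_2)/240 + (V_1 - V_4)/24000 = 0
  Node 2: (V_2 - V_1)/240 + (V_2 - 0)/1.6 + (V_2 - V_4)/820 = 0
  Node 4: (V_4 - V_1)/24000 + (V_4 - V_2)/820 + (V_4 - 0)/43000 = 0
Collecting terms (coefficients in siemens):
  0.1375·V_1 - 0.004167·V_2 - 0.00004167·V_4 = 1.2
  0.6304·V_2 - 0.004167·V_1 - 0.00122·V_4 = 0
  0.001284·V_4 - 0.00004167·V_1 - 0.00122·V_2 = 0
Solving these 3 simultaneous equations (Gaussian elimination) gives:
  V_1 = 8.726 V, V_2 = 0.05833 V, V_4 = 0.3385 V
The requested potential is V_1 = 8.726 V.

Final answer: V_1 = 8.726 V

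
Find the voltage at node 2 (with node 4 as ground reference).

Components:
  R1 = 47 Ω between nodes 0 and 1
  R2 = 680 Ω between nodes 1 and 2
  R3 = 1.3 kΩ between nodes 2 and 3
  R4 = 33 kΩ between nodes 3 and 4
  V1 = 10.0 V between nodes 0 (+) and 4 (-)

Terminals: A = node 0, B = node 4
Nodal analysis, taking node 4 as the 0 V reference.
Source V1 fixes V_0 = 10 V.
KCL at each unknown node (sum of currents leaving = 0; resistances in Ω):
  Node 1: (V_1 - 10)/47 + (V_1 - V_2)/680 = 0
  Node 2: (V_2 - V_1)/680 + (V_2 - V_3)/1300 = 0
  Node 3: (V_3 - V_2)/1300 + (V_3 - 0)/33000 = 0
Collecting terms (coefficients in siemens):
  0.02275·V_1 - 0.001471·V_2 = 0.2128
  0.00224·V_2 - 0.001471·V_1 - 0.0007692·V_3 = 0
  0.0007995·V_3 - 0.0007692·V_2 = 0
Solving these 3 simultaneous equations (Gaussian elimination) gives:
  V_1 = 9.987 V, V_2 = 9.792 V, V_3 = 9.421 V
The requested potential is V_2 = 9.792 V.

Final answer: V_2 = 9.792 V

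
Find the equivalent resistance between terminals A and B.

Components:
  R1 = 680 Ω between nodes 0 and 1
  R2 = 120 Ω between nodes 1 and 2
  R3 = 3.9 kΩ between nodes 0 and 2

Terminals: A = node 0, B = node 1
Reduce the network between node 0 (A) and node 1 (B) by series/parallel combination:
  Rs1 = R3 + R2 (series, joined only at node 2) = 3900 + 120 = 4020 Ω
  Rp1 = R1 ‖ Rs1 (parallel, both between nodes 0 and 1) = 1/(1/680 + 1/4020) = 581.6 Ω
R_eq = 581.6 Ω

Final answer: 581.6 Ω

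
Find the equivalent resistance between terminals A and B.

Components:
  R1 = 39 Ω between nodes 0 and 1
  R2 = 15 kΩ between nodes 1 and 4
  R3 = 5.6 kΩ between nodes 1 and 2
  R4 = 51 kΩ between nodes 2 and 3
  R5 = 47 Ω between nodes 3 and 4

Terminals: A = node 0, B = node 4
Reduce the network between node 0 (A) and node 4 (B) by series/parallel combination:
  Rs1 = R3 + R4 (series, joined only at node 2) = 5600 + 51000 = 56600 Ω
  Rs2 = R5 + Rs1 (series, joined only at node 3) = 47 + 56600 = 56650 Ω
  Rp1 = R2 ‖ Rs2 (parallel, both between nodes 1 and 4) = 1/(1/15000 + 1/56650) = 11860 Ω
  Rs3 = R1 + Rp1 (series, joined only at node 1) = 39 + 11860 = 11900 Ω
R_eq = 11.9 kΩ

Final answer: 11.9 kΩ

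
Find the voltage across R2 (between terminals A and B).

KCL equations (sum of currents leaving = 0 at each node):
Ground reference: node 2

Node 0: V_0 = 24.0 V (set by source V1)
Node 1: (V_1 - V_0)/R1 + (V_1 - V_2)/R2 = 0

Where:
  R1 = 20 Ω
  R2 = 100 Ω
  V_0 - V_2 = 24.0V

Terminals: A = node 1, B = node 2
R1 and R2 are in series across V1 (node 0 → node 1 → node 2), and the output A–B is taken across R2, so this is a voltage divider.
Series current: I = V1/(R1 + R2) = 24/(20 + 100) = 24/120 = 0.2 A
V_R2 = I × R2 = V1 × R2/(R1 + R2) = 24 × 100/120 = 20 V

Final answer: 20 V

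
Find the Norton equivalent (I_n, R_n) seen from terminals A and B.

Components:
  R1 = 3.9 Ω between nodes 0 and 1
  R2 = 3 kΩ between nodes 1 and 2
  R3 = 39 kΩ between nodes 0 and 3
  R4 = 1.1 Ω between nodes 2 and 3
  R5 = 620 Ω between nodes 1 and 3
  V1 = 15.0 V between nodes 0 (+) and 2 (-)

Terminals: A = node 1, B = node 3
Find the Thévenin equivalent first; then I_n = V_th/R_th and R_n = R_th.
Step 1 — V_th is the open-circuit voltage V_A - V_B (nothing connected across the terminals).
Nodal analysis, taking node 2 as the 0 V reference.
Source V1 fixes V_0 = 15 V.
KCL at each unknown node (sum of currents leaving = 0; resistances in Ω):
  Node 1: (V_1 - 15)/3.9 + (V_1 - 0)/3000 + (V_1 - V_3)/620 = 0
  Node 3: (V_3 - 15)/39000 + (V_3 - 0)/1.1 + (V_3 - V_1)/620 = 0
Collecting terms (coefficients in siemens):
  0.2584·V_1 - 0.001613·V_3 = 3.846
  0.9107·V_3 - 0.001613·V_1 = 0.0003846
Determinant D = (0.2584)(0.9107) - (-0.001613)(-0.001613) = 0.2353
V_1 = [(3.846)(0.9107) - (-0.001613)(0.0003846)]/D = 14.89 V
V_3 = [(0.2584)(0.0003846) - (3.846)(-0.001613)]/D = 0.02679 V
V_th = V_1 - V_3 = 14.89 - 0.02679 = 14.86 V
Step 2 — R_th: zero the source — replace V1 by a short circuit (node 2 merges into node 0) — and find the resistance seen between A (node 1) and B (node 3).
Reduce the network between node 1 (A) and node 3 (B) by series/parallel combination:
  Rp1 = R1 ‖ R2 (parallel, both between nodes 0 and 1) = 1/(1/3.9 + 1/3000) = 3.895 Ω
  Rp2 = R3 ‖ R4 (parallel, both between nodes 0 and 3) = 1/(1/39000 + 1/1.1) = 1.1 Ω
  Rs1 = Rp1 + Rp2 (series, joined only at node 0) = 3.895 + 1.1 = 4.995 Ω
  Rp3 = R5 ‖ Rs1 (parallel, both between nodes 1 and 3) = 1/(1/620 + 1/4.995) = 4.955 Ω
R_th = 4.955 Ω
I_n = V_th/R_th = 14.86/4.955 = 2.999 A, and R_n = R_th = 4.955 Ω

Final answer: I_n = 2.999 A, R_n = 4.955 Ω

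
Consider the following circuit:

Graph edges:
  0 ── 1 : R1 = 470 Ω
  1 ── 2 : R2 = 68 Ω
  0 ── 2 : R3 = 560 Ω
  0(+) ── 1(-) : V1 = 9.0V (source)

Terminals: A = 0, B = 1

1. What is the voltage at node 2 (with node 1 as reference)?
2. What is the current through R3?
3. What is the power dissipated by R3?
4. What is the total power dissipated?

Nodal analysis, taking node 1 as the 0 V reference.
Source V1 fixes V_0 = 9 V.
KCL at each unknown node (sum of currents leaving = 0; resistances in Ω):
  Node 2: (V_2 - 0)/68 + (V_2 - 9)/560 = 0
Collecting terms: 0.01649 × V_2 = 0.01607  =>  V_2 = 0.9745 V
Part 1:
  Read off the nodal solution: V_2 = 0.9745 V
Part 2:
  I_R3 = (V_0 - V_2)/R3 = (9 - 0.9745)/560 = 0.01433 A
  Magnitude: I_R3 = 0.01433 A
Part 3:
  I_R3 = (V_0 - V_2)/R3 = (9 - 0.9745)/560 = 0.01433 A
  P_R3 = I_R3² × R3 = (0.01433)² × 560 = 0.115 W
Part 4:
  Power in each resistor, P = (ΔV)²/R:
    P_R1 = (9 - 0)²/470 = 0.1723 W
    P_R2 = (0 - 0.9745)²/68 = 0.01397 W
    P_R3 = (9 - 0.9745)²/560 = 0.115 W
  P_total = P_R1 + P_R2 + P_R3 = 0.3013 W

Final answers:
1. V_2 = 0.9745 V
2. I_R3 = 0.01433 A
3. P_R3 = 0.115 W
4. P_total = 0.3013 W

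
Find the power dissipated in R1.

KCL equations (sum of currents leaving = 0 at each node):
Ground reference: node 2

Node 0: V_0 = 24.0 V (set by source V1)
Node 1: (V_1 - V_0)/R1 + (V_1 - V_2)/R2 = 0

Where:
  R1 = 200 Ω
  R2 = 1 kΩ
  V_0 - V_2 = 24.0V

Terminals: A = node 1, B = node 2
Nodal analysis, taking node 2 as the 0 V reference.
Source V1 fixes V_0 = 24 V.
KCL at each unknown node (sum of currents leaving = 0; resistances in Ω):
  Node 1: (V_1 - 24)/200 + (V_1 - 0)/1000 = 0
Collecting terms: 0.006 × V_1 = 0.12  =>  V_1 = 20 V
I_R1 = (V_0 - V_1)/R1 = (24 - 20)/200 = 0.02 A
P_R1 = I_R1² × R1 = (0.02)² × 200 = 0.08 W

Final answer: 0.08 W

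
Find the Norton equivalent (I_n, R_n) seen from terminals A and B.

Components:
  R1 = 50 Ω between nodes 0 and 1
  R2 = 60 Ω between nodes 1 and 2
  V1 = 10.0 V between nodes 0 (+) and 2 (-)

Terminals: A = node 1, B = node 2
Find the Thévenin equivalent first; then I_n = V_th/R_th and R_n = R_th.
Step 1 — V_th is the open-circuit voltage V_A - V_B (nothing connected across the terminals).
Nodal analysis, taking node 2 as the 0 V reference.
Source V1 fixes V_0 = 10 V.
KCL at each unknown node (sum of currents leaving = 0; resistances in Ω):
  Node 1: (V_1 - 10)/50 + (V_1 - 0)/60 = 0
Collecting terms: 0.03667 × V_1 = 0.2  =>  V_1 = 5.455 V
V_th = V_1 - V_2 = 5.455 - 0 = 5.455 V
Step 2 — R_th: zero the source — replace V1 by a short circuit (node 2 merges into node 0) — and find the resistance seen between A (node 1) and B (node 0).
Reduce the network between node 1 (A) and node 0 (B) by series/parallel combination:
  Rp1 = R1 ‖ R2 (parallel, both between nodes 0 and 1) = 1/(1/50 + 1/60) = 27.27 Ω
R_th = 27.27 Ω
I_n = V_th/R_th = 5.455/27.27 = 0.2 A, and R_n = R_th = 27.27 Ω

Final answer: I_n = 0.2 A, R_n = 27.27 Ω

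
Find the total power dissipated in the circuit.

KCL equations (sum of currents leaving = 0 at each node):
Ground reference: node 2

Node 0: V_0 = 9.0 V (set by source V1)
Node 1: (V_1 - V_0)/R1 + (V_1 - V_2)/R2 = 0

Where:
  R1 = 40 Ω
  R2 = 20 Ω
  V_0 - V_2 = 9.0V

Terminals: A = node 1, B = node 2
Nodal analysis, taking node 2 as the 0 V reference.
Source V1 fixes V_0 = 9 V.
KCL at each unknown node (sum of currents leaving = 0; resistances in Ω):
  Node 1: (V_1 - 9)/40 + (V_1 - 0)/20 = 0
Collecting terms: 0.075 × V_1 = 0.225  =>  V_1 = 3 V
Power in each resistor, P = (ΔV)²/R:
  P_R1 = (9 - 3)²/40 = 0.9 W
  P_R2 = (3 - 0)²/20 = 0.45 W
P_total = P_R1 + P_R2 = 1.35 W

Final answer: 1.35 W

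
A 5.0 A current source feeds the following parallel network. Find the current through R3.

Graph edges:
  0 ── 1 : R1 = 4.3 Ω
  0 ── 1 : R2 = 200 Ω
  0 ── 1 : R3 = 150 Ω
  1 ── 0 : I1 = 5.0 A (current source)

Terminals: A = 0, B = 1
All resistors sit directly between nodes 0 and 1, so they are in parallel and share one voltage V; the full source current 5 A splits among them.
1/R_par = 1/4.3 + 1/200 + 1/150 = 0.2442 S  =>  R_par = 4.095 Ω
V = I × R_par = 5 × 4.095 = 20.47 V
I_R3 = V/R3 = 20.47/150 = 0.1365 A

Final answer: 0.1365 A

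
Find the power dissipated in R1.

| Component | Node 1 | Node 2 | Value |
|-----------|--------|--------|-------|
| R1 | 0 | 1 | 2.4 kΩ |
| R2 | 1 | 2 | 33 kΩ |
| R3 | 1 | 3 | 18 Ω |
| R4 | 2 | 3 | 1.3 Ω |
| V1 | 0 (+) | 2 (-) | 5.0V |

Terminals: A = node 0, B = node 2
Nodal analysis, taking node 2 as the 0 V reference.
Source V1 fixes V_0 = 5 V.
KCL at each unknown node (sum of currents leaving = 0; resistances in Ω):
  Node 1: (V_1 - 5)/2400 + (V_1 - 0)/33000 + (V_1 - V_3)/18 = 0
  Node 3: (V_3 - V_1)/18 + (V_3 - 0)/1.3 = 0
Collecting terms (coefficients in siemens):
  0.056·V_1 - 0.05556·V_3 = 0.002083
  0.8248·V_3 - 0.05556·V_1 = 0
Determinant D = (0.056)(0.8248) - (-0.05556)(-0.05556) = 0.0431
V_1 = [(0.002083)(0.8248) - (-0.05556)(0)]/D = 0.03986 V
V_3 = [(0.056)(0) - (0.002083)(-0.05556)]/D = 0.002685 V
I_R1 = (V_0 - V_1)/R1 = (5 - 0.03986)/2400 = 0.002067 A
P_R1 = I_R1² × R1 = (0.002067)² × 2400 = 0.01025 W

Final answer: 0.01025 W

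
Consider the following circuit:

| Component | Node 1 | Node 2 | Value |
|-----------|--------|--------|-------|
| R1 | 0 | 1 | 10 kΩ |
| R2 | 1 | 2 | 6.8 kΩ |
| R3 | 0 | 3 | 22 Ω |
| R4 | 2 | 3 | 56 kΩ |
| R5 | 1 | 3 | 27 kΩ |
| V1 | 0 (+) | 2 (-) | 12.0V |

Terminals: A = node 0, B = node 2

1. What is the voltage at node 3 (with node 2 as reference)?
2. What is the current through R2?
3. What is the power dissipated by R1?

Nodal analysis, taking node 2 as the 0 V reference.
Source V1 fixes V_0 = 12 V.
KCL at each unknown node (sum of currents leaving = 0; resistances in Ω):
  Node 1: (V_1 - 12)/10000 + (V_1 - 0)/6800 + (V_1 - V_3)/27000 = 0
  Node 3: (V_3 - 12)/22 + (V_3 - 0)/56000 + (V_3 - V_1)/27000 = 0
Collecting terms (coefficients in siemens):
  0.0002841·V_1 - 0.00003704·V_3 = 0.0012
  0.04551·V_3 - 0.00003704·V_1 = 0.5455
Determinant D = (0.0002841)(0.04551) - (-0.00003704)(-0.00003704) = 0.00001293
V_1 = [(0.0012)(0.04551) - (-0.00003704)(0.5455)]/D = 5.787 V
V_3 = [(0.0002841)(0.5455) - (0.0012)(-0.00003704)]/D = 11.99 V
Part 1:
  Read off the nodal solution: V_3 = 11.99 V
Part 2:
  I_R2 = (V_1 - V_2)/R2 = (5.787 - 0)/6800 = 0.000851 A
  Magnitude: I_R2 = 0.000851 A
Part 3:
  I_R1 = (V_0 - V_1)/R1 = (12 - 5.787)/10000 = 0.0006213 A
  P_R1 = I_R1² × R1 = (0.0006213)² × 10000 = 0.00386 W

Final answers:
1. V_3 = 11.99 V
2. I_R2 = 0.000851 A
3. P_R1 = 0.00386 W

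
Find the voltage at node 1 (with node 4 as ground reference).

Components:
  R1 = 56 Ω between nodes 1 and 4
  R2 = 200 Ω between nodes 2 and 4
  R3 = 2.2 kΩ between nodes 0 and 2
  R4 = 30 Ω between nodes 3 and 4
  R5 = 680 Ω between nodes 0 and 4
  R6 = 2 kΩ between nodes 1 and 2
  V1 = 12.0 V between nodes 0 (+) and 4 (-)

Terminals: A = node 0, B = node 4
Nodal analysis, taking node 4 as the 0 V reference.
Source V1 fixes V_0 = 12 V.
KCL at each unknown node (sum of currents leaving = 0; resistances in Ω):
  Node 1: (V_1 - 0)/56 + (V_1 - V_2)/2000 = 0
  Node 2: (V_2 - 0)/200 + (V_2 - 12)/2200 + (V_2 - V_1)/2000 = 0
  Node 3: (V_3 - 0)/30 = 0
Collecting terms (coefficients in siemens):
  0.01836·V_1 - 0.0005·V_2 = 0
  0.005955·V_2 - 0.0005·V_1 = 0.005455
  0.03333·V_3 = 0
Solving these 3 simultaneous equations (Gaussian elimination) gives:
  V_1 = 0.02501 V, V_2 = 0.9181 V, V_3 = 0 V
The requested potential is V_1 = 0.02501 V.

Final answer: V_1 = 0.02501 V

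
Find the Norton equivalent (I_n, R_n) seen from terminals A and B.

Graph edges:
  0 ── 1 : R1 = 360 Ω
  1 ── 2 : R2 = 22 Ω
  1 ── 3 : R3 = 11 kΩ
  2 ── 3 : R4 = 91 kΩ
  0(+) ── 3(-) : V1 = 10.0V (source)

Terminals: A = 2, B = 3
Find the Thévenin equivalent first; then I_n = V_th/R_th and R_n = R_th.
Step 1 — V_th is the open-circuit voltage V_A - V_B (nothing connected across the terminals).
Nodal analysis, taking node 3 as the 0 V reference.
Source V1 fixes V_0 = 10 V.
KCL at each unknown node (sum of currents leaving = 0; resistances in Ω):
  Node 1: (V_1 - 10)/360 + (V_1 - V_2)/22 + (V_1 - 0)/11000 = 0
  Node 2: (V_2 - V_1)/22 + (V_2 - 0)/91000 = 0
Collecting terms (coefficients in siemens):
  0.04832·V_1 - 0.04545·V_2 = 0.02778
  0.04547·V_2 - 0.04545·V_1 = 0
Determinant D = (0.04832)(0.04547) - (-0.04545)(-0.04545) = 0.0001309
V_1 = [(0.02778)(0.04547) - (-0.04545)(0)]/D = 9.646 V
V_2 = [(0.04832)(0) - (0.02778)(-0.04545)]/D = 9.644 V
V_th = V_2 - V_3 = 9.644 - 0 = 9.644 V
Step 2 — R_th: zero the source — replace V1 by a short circuit (node 3 merges into node 0) — and find the resistance seen between A (node 2) and B (node 0).
Reduce the network between node 2 (A) and node 0 (B) by series/parallel combination:
  Rp1 = R1 ‖ R3 (parallel, both between nodes 0 and 1) = 1/(1/360 + 1/11000) = 348.6 Ω
  Rs1 = R2 + Rp1 (series, joined only at node 1) = 22 + 348.6 = 370.6 Ω
  Rp2 = R4 ‖ Rs1 (parallel, both between nodes 0 and 2) = 1/(1/91000 + 1/370.6) = 369.1 Ω
R_th = 369.1 Ω
I_n = V_th/R_th = 9.644/369.1 = 0.02613 A, and R_n = R_th = 369.1 Ω

Final answer: I_n = 0.02613 A, R_n = 369.1 Ω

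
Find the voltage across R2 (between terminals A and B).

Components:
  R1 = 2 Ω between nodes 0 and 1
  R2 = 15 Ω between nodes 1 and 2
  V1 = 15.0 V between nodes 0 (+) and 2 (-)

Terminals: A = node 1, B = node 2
R1 and R2 are in series across V1 (node 0 → node 1 → node 2), and the output A–B is taken across R2, so this is a voltage divider.
Series current: I = V1/(R1 + R2) = 15/(2 + 15) = 15/17 = 0.8824 A
V_R2 = I × R2 = V1 × R2/(R1 + R2) = 15 × 15/17 = 13.24 V

Final answer: 13.24 V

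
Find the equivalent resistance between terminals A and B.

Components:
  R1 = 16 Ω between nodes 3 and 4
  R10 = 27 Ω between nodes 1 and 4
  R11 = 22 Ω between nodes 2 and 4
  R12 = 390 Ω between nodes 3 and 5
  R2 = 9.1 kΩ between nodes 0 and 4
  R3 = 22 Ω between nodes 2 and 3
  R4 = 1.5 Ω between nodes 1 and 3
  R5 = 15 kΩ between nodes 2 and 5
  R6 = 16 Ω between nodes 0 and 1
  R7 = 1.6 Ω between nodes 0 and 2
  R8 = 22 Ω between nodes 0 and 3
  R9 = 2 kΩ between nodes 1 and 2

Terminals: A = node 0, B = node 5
The network is not a plain series/parallel combination. Inject a 1 A test current into terminal A (node 0) and return it from terminal B (node 5); then R_eq = V_A / (1 A).
Nodal analysis, taking node 5 as the 0 V reference.
Current source I_test pushes 1 A into node 0 and draws it out of node 5.
KCL at each unknown node (sum of currents leaving = 0; resistances in Ω):
  Node 0: (V_0 - V_4)/9100 + (V_0 - V_1)/16 + (V_0 - V_2)/1.6 + (V_0 - V_3)/22 - 1 = 0
  Node 1: (V_1 - V_0)/16 + (V_1 - V_3)/1.5 + (V_1 - V_2)/2000 + (V_1 - V_4)/27 = 0
  Node 2: (V_2 - V_0)/1.6 + (V_2 - V_1)/2000 + (V_2 - V_3)/22 + (V_2 - 0)/15000 + (V_2 - V_4)/22 = 0
  Node 3: (V_3 - V_0)/22 + (V_3 - V_1)/1.5 + (V_3 - V_2)/22 + (V_3 - V_4)/16 + (V_3 - 0)/390 = 0
  Node 4: (V_4 - V_0)/9100 + (V_4 - V_1)/27 + (V_4 - V_2)/22 + (V_4 - V_3)/16 = 0
Collecting terms (coefficients in siemens):
  0.7331·V_0 - 0.0625·V_1 - 0.625·V_2 - 0.04545·V_3 - 0.0001099·V_4 = 1
  0.7667·V_1 - 0.0625·V_0 - 0.0005·V_2 - 0.6667·V_3 - 0.03704·V_4 = 0
  0.7165·V_2 - 0.625·V_0 - 0.0005·V_1 - 0.04545·V_3 - 0.04545·V_4 = 0
  0.8226·V_3 - 0.04545·V_0 - 0.6667·V_1 - 0.04545·V_2 - 0.0625·V_4 = 0
  0.1451·V_4 - 0.0001099·V_0 - 0.03704·V_1 - 0.04545·V_2 - 0.0625·V_3 = 0
Solving these 5 simultaneous equations (Gaussian elimination) gives:
  V_0 = 385.7 V, V_1 = 380.5 V, V_2 = 385.1 V, V_3 = 380 V
  V_4 = 381.7 V
R_eq = V_0 / 1 A = 385.7 Ω

Final answer: 385.7 Ω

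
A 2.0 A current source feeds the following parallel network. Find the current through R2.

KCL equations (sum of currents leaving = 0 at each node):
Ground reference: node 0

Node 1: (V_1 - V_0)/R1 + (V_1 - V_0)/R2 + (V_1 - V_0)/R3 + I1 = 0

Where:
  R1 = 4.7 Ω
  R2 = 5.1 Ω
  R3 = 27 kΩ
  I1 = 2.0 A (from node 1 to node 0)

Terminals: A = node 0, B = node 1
All resistors sit directly between nodes 0 and 1, so they are in parallel and share one voltage V; the full source current 2 A splits among them.
1/R_par = 1/4.7 + 1/5.1 + 1/27000 = 0.4089 S  =>  R_par = 2.446 Ω
V = I × R_par = 2 × 2.446 = 4.891 V
I_R2 = V/R2 = 4.891/5.1 = 0.9591 A

Final answer: 0.9591 A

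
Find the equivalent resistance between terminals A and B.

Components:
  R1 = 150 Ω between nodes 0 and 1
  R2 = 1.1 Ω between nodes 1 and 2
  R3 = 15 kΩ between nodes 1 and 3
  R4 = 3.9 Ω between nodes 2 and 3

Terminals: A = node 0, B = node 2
Reduce the network between node 0 (A) and node 2 (B) by series/parallel combination:
  Rs1 = R3 + R4 (series, joined only at node 3) = 15000 + 3.9 = 15000 Ω
  Rp1 = R2 ‖ Rs1 (parallel, both between nodes 1 and 2) = 1/(1/1.1 + 1/15000) = 1.1 Ω
  Rs2 = R1 + Rp1 (series, joined only at node 1) = 150 + 1.1 = 151.1 Ω
R_eq = 151.1 Ω

Final answer: 151.1 Ω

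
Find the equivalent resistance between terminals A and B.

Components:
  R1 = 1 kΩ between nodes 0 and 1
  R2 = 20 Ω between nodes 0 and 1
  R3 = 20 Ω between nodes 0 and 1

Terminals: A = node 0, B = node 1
Reduce the network between node 0 (A) and node 1 (B) by series/parallel combination:
  Rp1 = R1 ‖ R2 ‖ R3 (parallel, all between nodes 0 and 1) = 1/(1/1000 + 1/20 + 1/20) = 9.901 Ω
R_eq = 9.901 Ω

Final answer: 9.901 Ω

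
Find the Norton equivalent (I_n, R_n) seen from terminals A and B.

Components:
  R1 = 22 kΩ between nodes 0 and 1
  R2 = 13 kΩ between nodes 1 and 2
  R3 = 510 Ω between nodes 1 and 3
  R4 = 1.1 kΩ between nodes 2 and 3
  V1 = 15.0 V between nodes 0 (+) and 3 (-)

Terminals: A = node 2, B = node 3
Find the Thévenin equivalent first; then I_n = V_th/R_th and R_n = R_th.
Step 1 — V_th is the open-circuit voltage V_A - V_B (nothing connected across the terminals).
Nodal analysis, taking node 3 as the 0 V reference.
Source V1 fixes V_0 = 15 V.
KCL at each unknown node (sum of currents leaving = 0; resistances in Ω):
  Node 1: (V_1 - 15)/22000 + (V_1 - V_2)/13000 + (V_1 - 0)/510 = 0
  Node 2: (V_2 - V_1)/13000 + (V_2 - 0)/1100 = 0
Collecting terms (coefficients in siemens):
  0.002083·V_1 - 0.00007692·V_2 = 0.0006818
  0.000986·V_2 - 0.00007692·V_1 = 0
Determinant D = (0.002083)(0.000986) - (-0.00007692)(-0.00007692) = 0.000002048
V_1 = [(0.0006818)(0.000986) - (-0.00007692)(0)]/D = 0.3282 V
V_2 = [(0.002083)(0) - (0.0006818)(-0.00007692)]/D = 0.02561 V
V_th = V_2 - V_3 = 0.02561 - 0 = 0.02561 V
Step 2 — R_th: zero the source — replace V1 by a short circuit (node 3 merges into node 0) — and find the resistance seen between A (node 2) and B (node 0).
Reduce the network between node 2 (A) and node 0 (B) by series/parallel combination:
  Rp1 = R1 ‖ R3 (parallel, both between nodes 0 and 1) = 1/(1/22000 + 1/510) = 498.4 Ω
  Rs1 = R2 + Rp1 (series, joined only at node 1) = 13000 + 498.4 = 13500 Ω
  Rp2 = R4 ‖ Rs1 (parallel, both between nodes 0 and 2) = 1/(1/1100 + 1/13500) = 1017 Ω
R_th = 1.017 kΩ
I_n = V_th/R_th = 0.02561/1017 = 0.00002518 A, and R_n = R_th = 1.017 kΩ

Final answer: I_n = 2.518e-05 A, R_n = 1.017 kΩ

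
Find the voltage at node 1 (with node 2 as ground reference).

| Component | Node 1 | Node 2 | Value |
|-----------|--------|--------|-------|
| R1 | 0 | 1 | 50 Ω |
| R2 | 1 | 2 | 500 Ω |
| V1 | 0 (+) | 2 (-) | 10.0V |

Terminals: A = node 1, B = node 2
Nodal analysis, taking node 2 as the 0 V reference.
Source V1 fixes V_0 = 10 V.
KCL at each unknown node (sum of currents leaving = 0; resistances in Ω):
  Node 1: (V_1 - 10)/50 + (V_1 - 0)/500 = 0
Collecting terms: 0.022 × V_1 = 0.2  =>  V_1 = 9.091 V
The requested potential is V_1 = 9.091 V.

Final answer: V_1 = 9.091 V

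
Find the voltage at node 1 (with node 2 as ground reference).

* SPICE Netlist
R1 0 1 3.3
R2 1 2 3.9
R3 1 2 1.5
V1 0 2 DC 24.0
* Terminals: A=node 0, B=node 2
Nodal analysis, taking node 2 as the 0 V reference.
Source V1 fixes V_0 = 24 V.
KCL at each unknown node (sum of currents leaving = 0; resistances in Ω):
  Node 1: (V_1 - 24)/3.3 + (V_1 - 0)/3.9 + (V_1 - 0)/1.5 = 0
Collecting terms: 1.226 × V_1 = 7.273  =>  V_1 = 5.932 V
The requested potential is V_1 = 5.932 V.

Final answer: V_1 = 5.932 V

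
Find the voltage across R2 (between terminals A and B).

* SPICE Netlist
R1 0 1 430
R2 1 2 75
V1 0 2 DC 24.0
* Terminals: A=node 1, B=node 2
R1 and R2 are in series across V1 (node 0 → node 1 → node 2), and the output A–B is taken across R2, so this is a voltage divider.
Series current: I = V1/(R1 + R2) = 24/(430 + 75) = 24/505 = 0.04752 A
V_R2 = I × R2 = V1 × R2/(R1 + R2) = 24 × 75/505 = 3.564 V

Final answer: 3.564 V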